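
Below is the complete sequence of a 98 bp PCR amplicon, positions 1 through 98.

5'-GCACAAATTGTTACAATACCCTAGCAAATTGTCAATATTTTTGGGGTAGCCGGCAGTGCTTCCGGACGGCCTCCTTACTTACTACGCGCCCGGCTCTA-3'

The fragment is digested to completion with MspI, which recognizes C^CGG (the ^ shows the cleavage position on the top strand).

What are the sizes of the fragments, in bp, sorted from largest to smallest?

50, 28, 12, 8 bp

MspI sites (CCGG) start at positions 50, 62, 90.
MspI cuts after the first base of each site, so after positions 50, 62, 90.
Linear molecule, 3 cuts → 4 fragments:
  1–50 → 50 bp
  51–62 → 12 bp
  63–90 → 28 bp
  91–98 → 8 bp
Sorted largest to smallest: 50, 28, 12, 8 bp.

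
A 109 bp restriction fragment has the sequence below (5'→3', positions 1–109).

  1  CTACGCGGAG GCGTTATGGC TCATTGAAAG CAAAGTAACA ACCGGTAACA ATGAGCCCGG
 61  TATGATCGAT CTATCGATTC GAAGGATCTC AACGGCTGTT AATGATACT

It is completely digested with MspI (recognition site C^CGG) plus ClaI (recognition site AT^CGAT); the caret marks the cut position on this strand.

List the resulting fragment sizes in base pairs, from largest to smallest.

MspI sites (CCGG) start at positions 42, 57.
MspI cuts after the first base of each site, so after positions 42, 57.
ClaI sites (ATCGAT) start at positions 65, 73.
ClaI cuts after base 2 of each site, so after positions 66, 74.
Combined cut positions: 42, 57, 66, 74.
Linear molecule, 4 cuts → 5 fragments:
  1–42 → 42 bp
  43–57 → 15 bp
  58–66 → 9 bp
  67–74 → 8 bp
  75–109 → 35 bp
Sorted largest to smallest: 42, 35, 15, 9, 8 bp.

42, 35, 15, 9, 8 bp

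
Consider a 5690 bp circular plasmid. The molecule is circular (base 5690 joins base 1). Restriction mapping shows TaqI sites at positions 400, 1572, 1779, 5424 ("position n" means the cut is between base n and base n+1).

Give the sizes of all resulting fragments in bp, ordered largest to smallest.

3645, 1172, 666, 207 bp

Circular molecule, 4 cuts → 4 fragments:
  1572 − 400 = 1172 bp
  1779 − 1572 = 207 bp
  5424 − 1779 = 3645 bp
  wrap: 5690 − 5424 + 400 = 666 bp
Sorted largest to smallest: 3645, 1172, 666, 207 bp.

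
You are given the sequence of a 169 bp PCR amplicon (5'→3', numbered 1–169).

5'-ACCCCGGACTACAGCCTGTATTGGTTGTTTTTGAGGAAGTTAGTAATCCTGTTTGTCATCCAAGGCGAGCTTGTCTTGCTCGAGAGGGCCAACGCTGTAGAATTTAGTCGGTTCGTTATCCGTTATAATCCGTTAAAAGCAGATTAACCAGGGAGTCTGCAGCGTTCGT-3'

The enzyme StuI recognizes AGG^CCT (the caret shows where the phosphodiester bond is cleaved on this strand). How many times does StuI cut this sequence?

No occurrence of AGGCCT is present in the sequence.
StuI does not cut: 0 sites.

0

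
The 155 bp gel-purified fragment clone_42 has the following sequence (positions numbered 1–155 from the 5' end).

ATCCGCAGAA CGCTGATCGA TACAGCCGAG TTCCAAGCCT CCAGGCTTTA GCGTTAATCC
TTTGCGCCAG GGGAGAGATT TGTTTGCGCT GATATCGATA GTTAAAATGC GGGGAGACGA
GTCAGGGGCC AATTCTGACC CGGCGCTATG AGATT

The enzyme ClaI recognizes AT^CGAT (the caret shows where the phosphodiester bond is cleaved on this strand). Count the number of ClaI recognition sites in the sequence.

2

ATCGAT occurs starting at positions 16, 94.
ClaI cuts at 2 sites.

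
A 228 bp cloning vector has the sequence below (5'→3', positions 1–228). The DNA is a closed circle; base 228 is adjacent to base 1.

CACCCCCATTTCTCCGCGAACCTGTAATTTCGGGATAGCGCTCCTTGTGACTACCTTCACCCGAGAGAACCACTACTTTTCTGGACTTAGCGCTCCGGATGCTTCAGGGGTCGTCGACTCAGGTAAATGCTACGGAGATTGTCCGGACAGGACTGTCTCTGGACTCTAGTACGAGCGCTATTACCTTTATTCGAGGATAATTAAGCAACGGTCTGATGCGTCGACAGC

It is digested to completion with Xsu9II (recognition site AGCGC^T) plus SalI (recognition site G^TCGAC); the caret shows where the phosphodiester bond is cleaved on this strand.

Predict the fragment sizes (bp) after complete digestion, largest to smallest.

Xsu9II sites (AGCGCT) start at positions 37, 89, 174.
Xsu9II cuts after base 5 of each site (before the last base), so after positions 41, 93, 178.
SalI sites (GTCGAC) start at positions 113, 220.
SalI cuts after the first base of each site, so after positions 113, 220.
Combined cut positions: 41, 93, 113, 178, 220.
Circular molecule, 5 cuts → 5 fragments:
  42–93 → 52 bp
  94–113 → 20 bp
  114–178 → 65 bp
  179–220 → 42 bp
  221–228 then 1–41 → 8 + 41 = 49 bp
Sorted largest to smallest: 65, 52, 49, 42, 20 bp.

65, 52, 49, 42, 20 bp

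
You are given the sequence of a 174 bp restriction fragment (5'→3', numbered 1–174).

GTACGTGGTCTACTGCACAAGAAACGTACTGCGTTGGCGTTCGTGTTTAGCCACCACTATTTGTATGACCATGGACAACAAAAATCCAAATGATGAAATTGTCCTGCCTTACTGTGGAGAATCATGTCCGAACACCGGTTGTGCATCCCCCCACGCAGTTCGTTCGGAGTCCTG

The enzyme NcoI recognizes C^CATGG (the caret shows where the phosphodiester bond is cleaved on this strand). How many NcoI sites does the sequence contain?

1

CCATGG occurs starting at position 69.
NcoI cuts at 1 site.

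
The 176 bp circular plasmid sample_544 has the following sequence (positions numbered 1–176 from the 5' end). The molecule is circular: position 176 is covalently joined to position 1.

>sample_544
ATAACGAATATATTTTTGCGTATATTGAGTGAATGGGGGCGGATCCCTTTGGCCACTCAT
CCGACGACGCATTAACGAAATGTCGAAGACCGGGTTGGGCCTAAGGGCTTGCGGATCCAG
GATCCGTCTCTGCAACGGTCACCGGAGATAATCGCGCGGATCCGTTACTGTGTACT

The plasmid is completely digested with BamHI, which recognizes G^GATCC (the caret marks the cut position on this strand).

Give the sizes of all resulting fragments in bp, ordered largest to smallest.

BamHI sites (GGATCC) start at positions 41, 113, 120, 158.
BamHI cuts after the first base of each site, so after positions 41, 113, 120, 158.
Circular molecule, 4 cuts → 4 fragments:
  42–113 → 72 bp
  114–120 → 7 bp
  121–158 → 38 bp
  159–176 then 1–41 → 18 + 41 = 59 bp
Sorted largest to smallest: 72, 59, 38, 7 bp.

72, 59, 38, 7 bp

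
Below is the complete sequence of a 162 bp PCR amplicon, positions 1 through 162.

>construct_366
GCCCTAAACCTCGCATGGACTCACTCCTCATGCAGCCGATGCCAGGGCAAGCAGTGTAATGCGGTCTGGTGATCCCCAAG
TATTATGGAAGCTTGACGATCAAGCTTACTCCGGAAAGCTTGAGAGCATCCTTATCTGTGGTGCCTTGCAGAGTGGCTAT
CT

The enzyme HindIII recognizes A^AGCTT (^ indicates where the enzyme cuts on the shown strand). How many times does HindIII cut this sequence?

AAGCTT occurs starting at positions 89, 102, 116.
HindIII cuts at 3 sites.

3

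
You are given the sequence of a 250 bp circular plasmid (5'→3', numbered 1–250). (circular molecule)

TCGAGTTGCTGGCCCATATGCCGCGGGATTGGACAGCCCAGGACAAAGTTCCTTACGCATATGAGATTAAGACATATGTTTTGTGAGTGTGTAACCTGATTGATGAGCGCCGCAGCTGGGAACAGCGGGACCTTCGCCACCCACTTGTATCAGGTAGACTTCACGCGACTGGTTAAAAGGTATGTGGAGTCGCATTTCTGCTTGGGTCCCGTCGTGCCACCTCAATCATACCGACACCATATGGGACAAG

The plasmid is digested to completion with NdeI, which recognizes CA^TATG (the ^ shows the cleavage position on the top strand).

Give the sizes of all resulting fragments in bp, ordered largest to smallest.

NdeI sites (CATATG) start at positions 15, 58, 73, 238.
NdeI cuts after base 2 of each site, so after positions 16, 59, 74, 239.
Circular molecule, 4 cuts → 4 fragments:
  17–59 → 43 bp
  60–74 → 15 bp
  75–239 → 165 bp
  240–250 then 1–16 → 11 + 16 = 27 bp
Sorted largest to smallest: 165, 43, 27, 15 bp.

165, 43, 27, 15 bp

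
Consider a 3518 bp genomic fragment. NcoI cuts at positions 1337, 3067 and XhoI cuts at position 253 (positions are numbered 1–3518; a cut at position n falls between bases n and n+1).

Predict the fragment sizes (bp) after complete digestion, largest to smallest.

Combined cut positions (sorted): 253, 1337, 3067.
Linear molecule, 3 cuts → 4 fragments:
  253 − 0 = 253 bp
  1337 − 253 = 1084 bp
  3067 − 1337 = 1730 bp
  3518 − 3067 = 451 bp
Sorted largest to smallest: 1730, 1084, 451, 253 bp.

1730, 1084, 451, 253 bp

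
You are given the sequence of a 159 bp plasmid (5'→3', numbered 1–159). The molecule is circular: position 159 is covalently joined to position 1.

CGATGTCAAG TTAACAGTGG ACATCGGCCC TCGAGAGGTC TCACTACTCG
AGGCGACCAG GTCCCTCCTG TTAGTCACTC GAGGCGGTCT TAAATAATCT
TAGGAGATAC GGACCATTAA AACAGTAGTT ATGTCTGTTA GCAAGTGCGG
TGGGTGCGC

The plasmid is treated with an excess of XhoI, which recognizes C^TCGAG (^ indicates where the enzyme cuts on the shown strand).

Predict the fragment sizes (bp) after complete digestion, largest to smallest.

XhoI sites (CTCGAG) start at positions 30, 47, 78.
XhoI cuts after the first base of each site, so after positions 30, 47, 78.
Circular molecule, 3 cuts → 3 fragments:
  31–47 → 17 bp
  48–78 → 31 bp
  79–159 then 1–30 → 81 + 30 = 111 bp
Sorted largest to smallest: 111, 31, 17 bp.

111, 31, 17 bp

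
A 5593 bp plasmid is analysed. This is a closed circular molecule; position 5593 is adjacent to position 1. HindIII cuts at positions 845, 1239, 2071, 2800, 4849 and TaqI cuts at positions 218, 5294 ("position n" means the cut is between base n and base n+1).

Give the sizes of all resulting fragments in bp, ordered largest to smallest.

2049, 832, 729, 627, 517, 445, 394 bp

Combined cut positions (sorted): 218, 845, 1239, 2071, 2800, 4849, 5294.
Circular molecule, 7 cuts → 7 fragments:
  845 − 218 = 627 bp
  1239 − 845 = 394 bp
  2071 − 1239 = 832 bp
  2800 − 2071 = 729 bp
  4849 − 2800 = 2049 bp
  5294 − 4849 = 445 bp
  wrap: 5593 − 5294 + 218 = 517 bp
Sorted largest to smallest: 2049, 832, 729, 627, 517, 445, 394 bp.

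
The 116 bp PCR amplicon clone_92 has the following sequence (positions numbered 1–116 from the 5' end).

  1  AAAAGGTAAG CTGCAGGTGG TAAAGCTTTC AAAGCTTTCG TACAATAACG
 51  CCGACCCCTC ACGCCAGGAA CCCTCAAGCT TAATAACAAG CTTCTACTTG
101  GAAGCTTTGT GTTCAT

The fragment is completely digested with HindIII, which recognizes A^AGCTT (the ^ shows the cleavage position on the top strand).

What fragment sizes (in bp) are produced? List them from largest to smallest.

HindIII sites (AAGCTT) start at positions 23, 32, 76, 88, 102.
HindIII cuts after the first base of each site, so after positions 23, 32, 76, 88, 102.
Linear molecule, 5 cuts → 6 fragments:
  1–23 → 23 bp
  24–32 → 9 bp
  33–76 → 44 bp
  77–88 → 12 bp
  89–102 → 14 bp
  103–116 → 14 bp
Sorted largest to smallest: 44, 23, 14, 14, 12, 9 bp.

44, 23, 14, 14, 12, 9 bp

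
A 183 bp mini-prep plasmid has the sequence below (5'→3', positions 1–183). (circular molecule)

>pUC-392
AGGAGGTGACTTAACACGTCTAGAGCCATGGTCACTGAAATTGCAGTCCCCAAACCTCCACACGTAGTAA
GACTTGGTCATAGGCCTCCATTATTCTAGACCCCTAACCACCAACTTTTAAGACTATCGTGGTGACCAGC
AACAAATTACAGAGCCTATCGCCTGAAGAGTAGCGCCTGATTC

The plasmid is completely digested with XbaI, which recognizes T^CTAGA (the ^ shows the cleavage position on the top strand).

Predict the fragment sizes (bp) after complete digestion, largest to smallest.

XbaI sites (TCTAGA) start at positions 19, 95.
XbaI cuts after the first base of each site, so after positions 19, 95.
Circular molecule, 2 cuts → 2 fragments:
  20–95 → 76 bp
  96–183 then 1–19 → 88 + 19 = 107 bp
Sorted largest to smallest: 107, 76 bp.

107, 76 bp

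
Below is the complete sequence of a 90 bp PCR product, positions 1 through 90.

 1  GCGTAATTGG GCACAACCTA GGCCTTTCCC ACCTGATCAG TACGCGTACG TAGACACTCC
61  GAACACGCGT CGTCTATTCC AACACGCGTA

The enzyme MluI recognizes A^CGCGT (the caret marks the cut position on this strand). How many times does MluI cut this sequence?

3

ACGCGT occurs starting at positions 42, 65, 84.
MluI cuts at 3 sites.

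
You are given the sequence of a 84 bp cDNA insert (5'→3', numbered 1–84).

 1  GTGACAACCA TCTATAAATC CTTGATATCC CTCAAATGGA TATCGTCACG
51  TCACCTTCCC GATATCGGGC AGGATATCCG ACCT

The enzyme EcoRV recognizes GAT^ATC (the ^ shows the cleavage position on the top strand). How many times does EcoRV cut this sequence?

GATATC occurs starting at positions 24, 39, 61, 73.
EcoRV cuts at 4 sites.

4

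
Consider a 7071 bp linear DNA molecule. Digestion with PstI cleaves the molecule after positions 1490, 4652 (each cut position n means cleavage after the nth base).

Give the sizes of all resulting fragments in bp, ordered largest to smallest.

Linear molecule, 2 cuts → 3 fragments:
  1490 − 0 = 1490 bp
  4652 − 1490 = 3162 bp
  7071 − 4652 = 2419 bp
Sorted largest to smallest: 3162, 2419, 1490 bp.

3162, 2419, 1490 bp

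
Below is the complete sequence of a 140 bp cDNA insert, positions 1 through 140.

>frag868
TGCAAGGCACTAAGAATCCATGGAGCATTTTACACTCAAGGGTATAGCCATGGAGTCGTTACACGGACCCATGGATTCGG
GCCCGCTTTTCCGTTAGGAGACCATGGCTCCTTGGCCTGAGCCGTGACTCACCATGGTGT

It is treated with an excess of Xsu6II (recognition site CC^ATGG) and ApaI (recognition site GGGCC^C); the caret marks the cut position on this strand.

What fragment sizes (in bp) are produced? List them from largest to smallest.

30, 30, 21, 20, 19, 13, 7 bp

Xsu6II sites (CCATGG) start at positions 18, 48, 69, 102, 132.
Xsu6II cuts after base 2 of each site, so after positions 19, 49, 70, 103, 133.
The ApaI site (GGGCCC) starts at position 79.
ApaI cuts after base 5 of each site (before the last base), so after position 83.
Combined cut positions: 19, 49, 70, 83, 103, 133.
Linear molecule, 6 cuts → 7 fragments:
  1–19 → 19 bp
  20–49 → 30 bp
  50–70 → 21 bp
  71–83 → 13 bp
  84–103 → 20 bp
  104–133 → 30 bp
  134–140 → 7 bp
Sorted largest to smallest: 30, 30, 21, 20, 19, 13, 7 bp.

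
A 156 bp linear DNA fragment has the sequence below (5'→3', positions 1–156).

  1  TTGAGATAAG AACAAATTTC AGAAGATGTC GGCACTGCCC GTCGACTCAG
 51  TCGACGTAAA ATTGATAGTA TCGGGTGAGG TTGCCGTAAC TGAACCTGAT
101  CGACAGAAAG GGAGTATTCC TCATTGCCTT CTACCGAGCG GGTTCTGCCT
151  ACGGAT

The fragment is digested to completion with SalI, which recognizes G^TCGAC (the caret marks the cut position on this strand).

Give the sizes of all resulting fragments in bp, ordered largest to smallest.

SalI sites (GTCGAC) start at positions 41, 50.
SalI cuts after the first base of each site, so after positions 41, 50.
Linear molecule, 2 cuts → 3 fragments:
  1–41 → 41 bp
  42–50 → 9 bp
  51–156 → 106 bp
Sorted largest to smallest: 106, 41, 9 bp.

106, 41, 9 bp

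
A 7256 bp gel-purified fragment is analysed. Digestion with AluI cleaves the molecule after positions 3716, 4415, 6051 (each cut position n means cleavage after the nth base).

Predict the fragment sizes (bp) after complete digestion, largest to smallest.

Linear molecule, 3 cuts → 4 fragments:
  3716 − 0 = 3716 bp
  4415 − 3716 = 699 bp
  6051 − 4415 = 1636 bp
  7256 − 6051 = 1205 bp
Sorted largest to smallest: 3716, 1636, 1205, 699 bp.

3716, 1636, 1205, 699 bp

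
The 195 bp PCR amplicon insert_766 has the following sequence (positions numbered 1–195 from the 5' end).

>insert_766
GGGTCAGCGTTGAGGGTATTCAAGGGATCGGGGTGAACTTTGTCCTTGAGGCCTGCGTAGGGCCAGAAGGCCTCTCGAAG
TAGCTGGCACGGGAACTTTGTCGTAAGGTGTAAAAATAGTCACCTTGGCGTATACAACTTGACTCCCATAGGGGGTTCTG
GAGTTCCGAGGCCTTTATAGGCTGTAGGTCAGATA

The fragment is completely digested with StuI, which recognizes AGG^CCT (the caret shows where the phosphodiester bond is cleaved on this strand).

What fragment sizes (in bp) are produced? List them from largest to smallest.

StuI sites (AGGCCT) start at positions 49, 68, 169.
StuI cuts after base 3 of each site, so after positions 51, 70, 171.
Linear molecule, 3 cuts → 4 fragments:
  1–51 → 51 bp
  52–70 → 19 bp
  71–171 → 101 bp
  172–195 → 24 bp
Sorted largest to smallest: 101, 51, 24, 19 bp.

101, 51, 24, 19 bp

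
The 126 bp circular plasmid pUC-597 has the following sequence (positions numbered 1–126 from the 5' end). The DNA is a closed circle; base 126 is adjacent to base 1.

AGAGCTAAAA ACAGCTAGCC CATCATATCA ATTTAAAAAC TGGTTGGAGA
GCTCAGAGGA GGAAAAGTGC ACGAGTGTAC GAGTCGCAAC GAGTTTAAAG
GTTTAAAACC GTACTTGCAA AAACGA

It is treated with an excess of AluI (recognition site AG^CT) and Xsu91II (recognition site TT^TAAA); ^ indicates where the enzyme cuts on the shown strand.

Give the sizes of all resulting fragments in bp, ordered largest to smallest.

44, 27, 19, 18, 10, 8 bp

AluI sites (AGCT) start at positions 3, 13, 50.
AluI cuts after base 2 of each site, so after positions 4, 14, 51.
Xsu91II sites (TTTAAA) start at positions 32, 94, 102.
Xsu91II cuts after base 2 of each site, so after positions 33, 95, 103.
Combined cut positions: 4, 14, 33, 51, 95, 103.
Circular molecule, 6 cuts → 6 fragments:
  5–14 → 10 bp
  15–33 → 19 bp
  34–51 → 18 bp
  52–95 → 44 bp
  96–103 → 8 bp
  104–126 then 1–4 → 23 + 4 = 27 bp
Sorted largest to smallest: 44, 27, 19, 18, 10, 8 bp.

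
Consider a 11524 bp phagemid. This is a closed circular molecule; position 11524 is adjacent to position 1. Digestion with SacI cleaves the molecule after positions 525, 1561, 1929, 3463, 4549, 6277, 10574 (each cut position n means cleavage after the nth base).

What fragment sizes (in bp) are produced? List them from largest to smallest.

4297, 1728, 1534, 1475, 1086, 1036, 368 bp

Circular molecule, 7 cuts → 7 fragments:
  1561 − 525 = 1036 bp
  1929 − 1561 = 368 bp
  3463 − 1929 = 1534 bp
  4549 − 3463 = 1086 bp
  6277 − 4549 = 1728 bp
  10574 − 6277 = 4297 bp
  wrap: 11524 − 10574 + 525 = 1475 bp
Sorted largest to smallest: 4297, 1728, 1534, 1475, 1086, 1036, 368 bp.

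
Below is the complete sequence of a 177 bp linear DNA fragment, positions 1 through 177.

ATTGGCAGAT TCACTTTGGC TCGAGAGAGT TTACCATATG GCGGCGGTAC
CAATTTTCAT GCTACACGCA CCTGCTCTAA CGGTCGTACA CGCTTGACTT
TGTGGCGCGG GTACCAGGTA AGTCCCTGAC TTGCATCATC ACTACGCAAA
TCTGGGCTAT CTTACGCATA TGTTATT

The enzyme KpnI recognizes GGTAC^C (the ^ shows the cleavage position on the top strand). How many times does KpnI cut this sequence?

GGTACC occurs starting at positions 46, 110.
KpnI cuts at 2 sites.

2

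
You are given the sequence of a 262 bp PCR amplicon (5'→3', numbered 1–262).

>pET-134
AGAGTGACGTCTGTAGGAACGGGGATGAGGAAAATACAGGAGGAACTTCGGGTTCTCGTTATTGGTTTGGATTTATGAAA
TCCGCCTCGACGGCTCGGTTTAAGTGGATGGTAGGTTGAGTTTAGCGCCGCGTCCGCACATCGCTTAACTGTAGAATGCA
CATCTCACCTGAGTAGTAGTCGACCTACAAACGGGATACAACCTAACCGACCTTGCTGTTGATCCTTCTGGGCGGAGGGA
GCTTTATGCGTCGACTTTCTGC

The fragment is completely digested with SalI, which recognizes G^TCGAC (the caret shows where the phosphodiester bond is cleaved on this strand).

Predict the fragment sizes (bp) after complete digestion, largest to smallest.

SalI sites (GTCGAC) start at positions 179, 250.
SalI cuts after the first base of each site, so after positions 179, 250.
Linear molecule, 2 cuts → 3 fragments:
  1–179 → 179 bp
  180–250 → 71 bp
  251–262 → 12 bp
Sorted largest to smallest: 179, 71, 12 bp.

179, 71, 12 bp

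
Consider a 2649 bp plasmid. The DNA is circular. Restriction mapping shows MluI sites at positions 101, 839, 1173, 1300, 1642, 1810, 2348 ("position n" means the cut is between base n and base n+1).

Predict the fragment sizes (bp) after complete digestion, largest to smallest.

Circular molecule, 7 cuts → 7 fragments:
  839 − 101 = 738 bp
  1173 − 839 = 334 bp
  1300 − 1173 = 127 bp
  1642 − 1300 = 342 bp
  1810 − 1642 = 168 bp
  2348 − 1810 = 538 bp
  wrap: 2649 − 2348 + 101 = 402 bp
Sorted largest to smallest: 738, 538, 402, 342, 334, 168, 127 bp.

738, 538, 402, 342, 334, 168, 127 bp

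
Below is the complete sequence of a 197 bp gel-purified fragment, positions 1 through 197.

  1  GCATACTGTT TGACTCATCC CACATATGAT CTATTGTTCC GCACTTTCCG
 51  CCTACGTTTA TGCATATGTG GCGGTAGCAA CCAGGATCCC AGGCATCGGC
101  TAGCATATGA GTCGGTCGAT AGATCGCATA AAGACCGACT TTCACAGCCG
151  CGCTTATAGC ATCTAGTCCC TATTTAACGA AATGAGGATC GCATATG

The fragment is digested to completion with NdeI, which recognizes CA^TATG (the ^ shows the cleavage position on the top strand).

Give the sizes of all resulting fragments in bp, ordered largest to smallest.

88, 41, 40, 24, 4 bp

NdeI sites (CATATG) start at positions 23, 63, 104, 192.
NdeI cuts after base 2 of each site, so after positions 24, 64, 105, 193.
Linear molecule, 4 cuts → 5 fragments:
  1–24 → 24 bp
  25–64 → 40 bp
  65–105 → 41 bp
  106–193 → 88 bp
  194–197 → 4 bp
Sorted largest to smallest: 88, 41, 40, 24, 4 bp.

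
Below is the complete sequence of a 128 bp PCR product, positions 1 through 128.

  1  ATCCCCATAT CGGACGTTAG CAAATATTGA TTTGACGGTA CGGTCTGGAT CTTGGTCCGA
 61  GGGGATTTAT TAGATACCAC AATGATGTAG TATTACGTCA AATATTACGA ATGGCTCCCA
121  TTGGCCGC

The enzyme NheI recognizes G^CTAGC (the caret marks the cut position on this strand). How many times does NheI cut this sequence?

0

No occurrence of GCTAGC is present in the sequence.
NheI does not cut: 0 sites.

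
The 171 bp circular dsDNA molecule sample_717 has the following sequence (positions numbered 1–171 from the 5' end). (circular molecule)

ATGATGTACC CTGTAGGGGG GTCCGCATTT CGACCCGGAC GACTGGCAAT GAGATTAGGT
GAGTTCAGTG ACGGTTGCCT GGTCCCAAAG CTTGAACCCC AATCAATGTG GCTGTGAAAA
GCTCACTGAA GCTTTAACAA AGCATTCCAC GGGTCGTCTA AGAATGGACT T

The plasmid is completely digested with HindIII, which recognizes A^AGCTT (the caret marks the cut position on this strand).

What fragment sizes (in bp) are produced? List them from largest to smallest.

HindIII sites (AAGCTT) start at positions 88, 129.
HindIII cuts after the first base of each site, so after positions 88, 129.
Circular molecule, 2 cuts → 2 fragments:
  89–129 → 41 bp
  130–171 then 1–88 → 42 + 88 = 130 bp
Sorted largest to smallest: 130, 41 bp.

130, 41 bp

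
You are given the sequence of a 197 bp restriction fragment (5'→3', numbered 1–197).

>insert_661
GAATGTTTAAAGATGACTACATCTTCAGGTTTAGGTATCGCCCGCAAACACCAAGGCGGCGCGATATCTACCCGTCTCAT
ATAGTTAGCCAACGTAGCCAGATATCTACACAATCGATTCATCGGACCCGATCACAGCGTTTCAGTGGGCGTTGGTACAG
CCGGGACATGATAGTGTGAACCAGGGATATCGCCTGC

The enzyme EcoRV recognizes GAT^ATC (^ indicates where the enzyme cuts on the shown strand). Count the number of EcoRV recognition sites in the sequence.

3

GATATC occurs starting at positions 63, 101, 186.
EcoRV cuts at 3 sites.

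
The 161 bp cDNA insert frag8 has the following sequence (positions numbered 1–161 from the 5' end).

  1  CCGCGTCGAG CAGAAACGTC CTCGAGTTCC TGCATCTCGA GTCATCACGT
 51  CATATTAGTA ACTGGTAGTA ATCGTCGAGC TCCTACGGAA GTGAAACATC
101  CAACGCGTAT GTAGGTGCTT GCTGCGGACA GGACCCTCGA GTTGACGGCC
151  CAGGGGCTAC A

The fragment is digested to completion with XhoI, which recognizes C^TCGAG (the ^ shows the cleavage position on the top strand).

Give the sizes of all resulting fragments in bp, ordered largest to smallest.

100, 25, 21, 15 bp

XhoI sites (CTCGAG) start at positions 21, 36, 136.
XhoI cuts after the first base of each site, so after positions 21, 36, 136.
Linear molecule, 3 cuts → 4 fragments:
  1–21 → 21 bp
  22–36 → 15 bp
  37–136 → 100 bp
  137–161 → 25 bp
Sorted largest to smallest: 100, 25, 21, 15 bp.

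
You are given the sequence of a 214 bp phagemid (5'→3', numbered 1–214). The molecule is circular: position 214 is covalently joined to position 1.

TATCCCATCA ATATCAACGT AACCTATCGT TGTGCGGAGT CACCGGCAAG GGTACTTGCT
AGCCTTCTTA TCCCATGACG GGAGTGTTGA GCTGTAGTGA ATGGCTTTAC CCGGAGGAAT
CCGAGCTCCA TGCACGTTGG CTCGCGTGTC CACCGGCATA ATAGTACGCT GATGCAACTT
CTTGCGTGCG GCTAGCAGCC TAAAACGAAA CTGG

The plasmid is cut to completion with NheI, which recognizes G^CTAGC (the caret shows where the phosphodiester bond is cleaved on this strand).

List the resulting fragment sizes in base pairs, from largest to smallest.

133, 81 bp

NheI sites (GCTAGC) start at positions 58, 191.
NheI cuts after the first base of each site, so after positions 58, 191.
Circular molecule, 2 cuts → 2 fragments:
  59–191 → 133 bp
  192–214 then 1–58 → 23 + 58 = 81 bp
Sorted largest to smallest: 133, 81 bp.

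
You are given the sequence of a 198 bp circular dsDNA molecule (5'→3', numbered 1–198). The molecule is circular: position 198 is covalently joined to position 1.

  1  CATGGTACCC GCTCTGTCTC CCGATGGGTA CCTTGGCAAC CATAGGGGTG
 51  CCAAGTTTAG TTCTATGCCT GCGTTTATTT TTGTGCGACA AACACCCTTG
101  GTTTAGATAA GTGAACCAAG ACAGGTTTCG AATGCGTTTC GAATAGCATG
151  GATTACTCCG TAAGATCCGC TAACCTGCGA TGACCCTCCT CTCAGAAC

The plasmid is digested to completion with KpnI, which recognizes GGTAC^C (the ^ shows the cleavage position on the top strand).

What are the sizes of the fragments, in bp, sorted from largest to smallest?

KpnI sites (GGTACC) start at positions 4, 27.
KpnI cuts after base 5 of each site (before the last base), so after positions 8, 31.
Circular molecule, 2 cuts → 2 fragments:
  9–31 → 23 bp
  32–198 then 1–8 → 167 + 8 = 175 bp
Sorted largest to smallest: 175, 23 bp.

175, 23 bp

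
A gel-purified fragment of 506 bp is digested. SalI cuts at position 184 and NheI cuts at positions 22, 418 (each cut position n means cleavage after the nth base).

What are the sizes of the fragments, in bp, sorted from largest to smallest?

234, 162, 88, 22 bp

Combined cut positions (sorted): 22, 184, 418.
Linear molecule, 3 cuts → 4 fragments:
  22 − 0 = 22 bp
  184 − 22 = 162 bp
  418 − 184 = 234 bp
  506 − 418 = 88 bp
Sorted largest to smallest: 234, 162, 88, 22 bp.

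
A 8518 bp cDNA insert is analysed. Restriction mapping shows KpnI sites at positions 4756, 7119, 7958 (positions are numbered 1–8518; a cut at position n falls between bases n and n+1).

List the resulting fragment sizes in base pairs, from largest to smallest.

4756, 2363, 839, 560 bp

Linear molecule, 3 cuts → 4 fragments:
  4756 − 0 = 4756 bp
  7119 − 4756 = 2363 bp
  7958 − 7119 = 839 bp
  8518 − 7958 = 560 bp
Sorted largest to smallest: 4756, 2363, 839, 560 bp.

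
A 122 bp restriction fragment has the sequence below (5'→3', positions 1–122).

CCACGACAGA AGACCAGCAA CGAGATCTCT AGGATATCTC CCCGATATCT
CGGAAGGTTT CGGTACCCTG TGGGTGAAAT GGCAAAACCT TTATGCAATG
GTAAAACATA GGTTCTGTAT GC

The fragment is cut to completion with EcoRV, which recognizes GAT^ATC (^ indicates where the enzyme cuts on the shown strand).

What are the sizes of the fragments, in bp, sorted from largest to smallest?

EcoRV sites (GATATC) start at positions 33, 44.
EcoRV cuts after base 3 of each site, so after positions 35, 46.
Linear molecule, 2 cuts → 3 fragments:
  1–35 → 35 bp
  36–46 → 11 bp
  47–122 → 76 bp
Sorted largest to smallest: 76, 35, 11 bp.

76, 35, 11 bp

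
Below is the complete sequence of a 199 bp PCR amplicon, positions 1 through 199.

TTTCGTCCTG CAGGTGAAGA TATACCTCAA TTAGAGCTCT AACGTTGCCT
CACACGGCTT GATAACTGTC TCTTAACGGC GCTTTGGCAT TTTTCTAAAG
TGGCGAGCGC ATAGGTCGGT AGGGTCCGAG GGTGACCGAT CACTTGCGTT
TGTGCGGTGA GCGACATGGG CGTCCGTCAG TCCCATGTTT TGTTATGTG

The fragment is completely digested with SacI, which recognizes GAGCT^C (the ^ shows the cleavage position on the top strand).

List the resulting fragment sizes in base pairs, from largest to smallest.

The SacI site (GAGCTC) starts at position 34.
SacI cuts after base 5 of each site (before the last base), so after position 38.
Linear molecule, 1 cut → 2 fragments:
  1–38 → 38 bp
  39–199 → 161 bp
Sorted largest to smallest: 161, 38 bp.

161, 38 bp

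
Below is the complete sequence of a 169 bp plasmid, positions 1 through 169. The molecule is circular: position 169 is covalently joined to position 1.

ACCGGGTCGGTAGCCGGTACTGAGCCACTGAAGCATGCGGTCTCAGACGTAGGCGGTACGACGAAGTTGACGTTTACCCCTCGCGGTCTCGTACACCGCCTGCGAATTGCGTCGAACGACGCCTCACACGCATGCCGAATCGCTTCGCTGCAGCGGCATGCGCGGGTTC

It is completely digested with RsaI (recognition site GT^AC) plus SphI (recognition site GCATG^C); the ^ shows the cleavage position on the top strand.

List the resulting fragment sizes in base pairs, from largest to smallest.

RsaI sites (GTAC) start at positions 17, 56, 91.
RsaI cuts after base 2 of each site, so after positions 18, 57, 92.
SphI sites (GCATGC) start at positions 33, 130, 156.
SphI cuts after base 5 of each site (before the last base), so after positions 37, 134, 160.
Combined cut positions: 18, 37, 57, 92, 134, 160.
Circular molecule, 6 cuts → 6 fragments:
  19–37 → 19 bp
  38–57 → 20 bp
  58–92 → 35 bp
  93–134 → 42 bp
  135–160 → 26 bp
  161–169 then 1–18 → 9 + 18 = 27 bp
Sorted largest to smallest: 42, 35, 27, 26, 20, 19 bp.

42, 35, 27, 26, 20, 19 bp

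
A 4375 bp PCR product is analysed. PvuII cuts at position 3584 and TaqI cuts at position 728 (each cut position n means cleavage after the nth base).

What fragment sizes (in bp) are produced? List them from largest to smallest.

Combined cut positions (sorted): 728, 3584.
Linear molecule, 2 cuts → 3 fragments:
  728 − 0 = 728 bp
  3584 − 728 = 2856 bp
  4375 − 3584 = 791 bp
Sorted largest to smallest: 2856, 791, 728 bp.

2856, 791, 728 bp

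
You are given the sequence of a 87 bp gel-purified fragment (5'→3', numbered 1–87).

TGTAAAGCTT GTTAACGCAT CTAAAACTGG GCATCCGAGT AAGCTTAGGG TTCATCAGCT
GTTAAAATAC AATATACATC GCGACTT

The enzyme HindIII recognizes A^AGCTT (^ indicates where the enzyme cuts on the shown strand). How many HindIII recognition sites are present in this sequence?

AAGCTT occurs starting at positions 5, 41.
HindIII cuts at 2 sites.

2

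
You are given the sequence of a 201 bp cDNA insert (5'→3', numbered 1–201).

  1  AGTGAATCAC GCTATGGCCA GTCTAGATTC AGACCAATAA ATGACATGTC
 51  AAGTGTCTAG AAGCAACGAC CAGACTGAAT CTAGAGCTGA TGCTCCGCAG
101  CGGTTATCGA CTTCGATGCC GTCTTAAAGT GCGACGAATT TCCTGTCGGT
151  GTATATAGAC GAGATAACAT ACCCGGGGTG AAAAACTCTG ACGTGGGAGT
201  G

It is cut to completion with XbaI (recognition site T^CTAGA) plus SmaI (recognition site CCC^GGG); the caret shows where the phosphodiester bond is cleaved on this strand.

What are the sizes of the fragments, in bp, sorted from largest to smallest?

94, 34, 27, 24, 22 bp

XbaI sites (TCTAGA) start at positions 22, 56, 80.
XbaI cuts after the first base of each site, so after positions 22, 56, 80.
The SmaI site (CCCGGG) starts at position 172.
SmaI cuts after base 3 of each site, so after position 174.
Combined cut positions: 22, 56, 80, 174.
Linear molecule, 4 cuts → 5 fragments:
  1–22 → 22 bp
  23–56 → 34 bp
  57–80 → 24 bp
  81–174 → 94 bp
  175–201 → 27 bp
Sorted largest to smallest: 94, 34, 27, 24, 22 bp.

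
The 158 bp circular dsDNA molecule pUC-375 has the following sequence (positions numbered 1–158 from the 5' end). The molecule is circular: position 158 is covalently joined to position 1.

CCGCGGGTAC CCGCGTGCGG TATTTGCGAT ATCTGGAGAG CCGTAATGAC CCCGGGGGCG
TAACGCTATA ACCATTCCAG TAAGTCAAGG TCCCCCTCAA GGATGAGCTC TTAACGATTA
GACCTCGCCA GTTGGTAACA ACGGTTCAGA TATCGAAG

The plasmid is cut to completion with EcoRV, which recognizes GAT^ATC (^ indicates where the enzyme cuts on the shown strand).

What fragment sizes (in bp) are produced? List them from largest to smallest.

121, 37 bp

EcoRV sites (GATATC) start at positions 28, 149.
EcoRV cuts after base 3 of each site, so after positions 30, 151.
Circular molecule, 2 cuts → 2 fragments:
  31–151 → 121 bp
  152–158 then 1–30 → 7 + 30 = 37 bp
Sorted largest to smallest: 121, 37 bp.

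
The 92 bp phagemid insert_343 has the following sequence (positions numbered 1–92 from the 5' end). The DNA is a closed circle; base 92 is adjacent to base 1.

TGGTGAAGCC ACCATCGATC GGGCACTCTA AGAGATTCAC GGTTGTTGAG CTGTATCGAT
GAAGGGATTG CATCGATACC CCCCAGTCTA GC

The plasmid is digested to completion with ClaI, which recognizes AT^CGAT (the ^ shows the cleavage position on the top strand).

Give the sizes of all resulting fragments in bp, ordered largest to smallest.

ClaI sites (ATCGAT) start at positions 14, 55, 72.
ClaI cuts after base 2 of each site, so after positions 15, 56, 73.
Circular molecule, 3 cuts → 3 fragments:
  16–56 → 41 bp
  57–73 → 17 bp
  74–92 then 1–15 → 19 + 15 = 34 bp
Sorted largest to smallest: 41, 34, 17 bp.

41, 34, 17 bp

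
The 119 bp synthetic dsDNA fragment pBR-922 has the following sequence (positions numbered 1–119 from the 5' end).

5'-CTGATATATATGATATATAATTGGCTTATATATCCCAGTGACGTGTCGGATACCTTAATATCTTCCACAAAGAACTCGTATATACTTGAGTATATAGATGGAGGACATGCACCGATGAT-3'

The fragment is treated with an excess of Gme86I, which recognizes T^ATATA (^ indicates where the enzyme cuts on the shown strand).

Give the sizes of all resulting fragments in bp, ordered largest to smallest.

Gme86I sites (TATATA) start at positions 5, 14, 27, 79, 91.
Gme86I cuts after the first base of each site, so after positions 5, 14, 27, 79, 91.
Linear molecule, 5 cuts → 6 fragments:
  1–5 → 5 bp
  6–14 → 9 bp
  15–27 → 13 bp
  28–79 → 52 bp
  80–91 → 12 bp
  92–119 → 28 bp
Sorted largest to smallest: 52, 28, 13, 12, 9, 5 bp.

52, 28, 13, 12, 9, 5 bp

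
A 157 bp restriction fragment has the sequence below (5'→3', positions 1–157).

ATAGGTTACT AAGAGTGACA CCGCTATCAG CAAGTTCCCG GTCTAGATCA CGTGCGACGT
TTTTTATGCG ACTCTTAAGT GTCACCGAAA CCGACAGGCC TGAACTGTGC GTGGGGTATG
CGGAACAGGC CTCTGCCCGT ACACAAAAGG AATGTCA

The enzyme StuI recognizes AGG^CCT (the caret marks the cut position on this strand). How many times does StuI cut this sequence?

AGGCCT occurs starting at positions 96, 127.
StuI cuts at 2 sites.

2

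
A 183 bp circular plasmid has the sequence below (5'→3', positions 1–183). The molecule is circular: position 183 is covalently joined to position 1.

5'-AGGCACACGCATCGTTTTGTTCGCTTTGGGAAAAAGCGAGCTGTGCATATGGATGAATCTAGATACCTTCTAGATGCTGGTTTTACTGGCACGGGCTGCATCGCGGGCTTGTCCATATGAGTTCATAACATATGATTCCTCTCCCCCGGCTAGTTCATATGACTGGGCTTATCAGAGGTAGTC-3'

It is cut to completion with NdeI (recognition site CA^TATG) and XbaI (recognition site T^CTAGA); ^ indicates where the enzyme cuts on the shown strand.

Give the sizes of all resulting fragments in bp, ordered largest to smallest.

73, 46, 27, 15, 11, 11 bp

NdeI sites (CATATG) start at positions 46, 114, 129, 156.
NdeI cuts after base 2 of each site, so after positions 47, 115, 130, 157.
XbaI sites (TCTAGA) start at positions 58, 69.
XbaI cuts after the first base of each site, so after positions 58, 69.
Combined cut positions: 47, 58, 69, 115, 130, 157.
Circular molecule, 6 cuts → 6 fragments:
  48–58 → 11 bp
  59–69 → 11 bp
  70–115 → 46 bp
  116–130 → 15 bp
  131–157 → 27 bp
  158–183 then 1–47 → 26 + 47 = 73 bp
Sorted largest to smallest: 73, 46, 27, 15, 11, 11 bp.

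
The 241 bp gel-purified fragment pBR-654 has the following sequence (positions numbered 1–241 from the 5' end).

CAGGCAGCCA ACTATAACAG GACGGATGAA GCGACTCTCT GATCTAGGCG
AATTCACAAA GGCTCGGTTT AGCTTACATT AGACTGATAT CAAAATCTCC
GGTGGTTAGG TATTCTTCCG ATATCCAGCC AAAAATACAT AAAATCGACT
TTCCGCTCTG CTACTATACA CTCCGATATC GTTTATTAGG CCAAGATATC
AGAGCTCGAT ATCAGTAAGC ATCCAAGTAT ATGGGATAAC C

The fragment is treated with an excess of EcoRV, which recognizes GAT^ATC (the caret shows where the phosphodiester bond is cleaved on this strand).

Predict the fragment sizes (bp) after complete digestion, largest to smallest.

EcoRV sites (GATATC) start at positions 86, 120, 175, 195, 208.
EcoRV cuts after base 3 of each site, so after positions 88, 122, 177, 197, 210.
Linear molecule, 5 cuts → 6 fragments:
  1–88 → 88 bp
  89–122 → 34 bp
  123–177 → 55 bp
  178–197 → 20 bp
  198–210 → 13 bp
  211–241 → 31 bp
Sorted largest to smallest: 88, 55, 34, 31, 20, 13 bp.

88, 55, 34, 31, 20, 13 bp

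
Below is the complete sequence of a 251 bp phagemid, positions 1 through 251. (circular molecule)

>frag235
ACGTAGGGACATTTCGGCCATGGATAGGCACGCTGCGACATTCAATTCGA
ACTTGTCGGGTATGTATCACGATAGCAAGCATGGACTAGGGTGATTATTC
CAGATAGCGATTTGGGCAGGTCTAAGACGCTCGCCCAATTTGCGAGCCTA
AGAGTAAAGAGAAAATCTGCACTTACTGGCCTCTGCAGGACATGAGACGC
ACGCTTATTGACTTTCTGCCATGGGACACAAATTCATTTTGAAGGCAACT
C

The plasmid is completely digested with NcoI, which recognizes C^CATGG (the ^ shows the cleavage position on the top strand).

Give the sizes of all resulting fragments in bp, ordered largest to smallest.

NcoI sites (CCATGG) start at positions 18, 219.
NcoI cuts after the first base of each site, so after positions 18, 219.
Circular molecule, 2 cuts → 2 fragments:
  19–219 → 201 bp
  220–251 then 1–18 → 32 + 18 = 50 bp
Sorted largest to smallest: 201, 50 bp.

201, 50 bp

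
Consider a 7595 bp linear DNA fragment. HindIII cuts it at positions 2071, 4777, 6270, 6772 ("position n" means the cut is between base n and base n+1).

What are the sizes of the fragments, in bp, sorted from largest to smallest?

2706, 2071, 1493, 823, 502 bp

Linear molecule, 4 cuts → 5 fragments:
  2071 − 0 = 2071 bp
  4777 − 2071 = 2706 bp
  6270 − 4777 = 1493 bp
  6772 − 6270 = 502 bp
  7595 − 6772 = 823 bp
Sorted largest to smallest: 2706, 2071, 1493, 823, 502 bp.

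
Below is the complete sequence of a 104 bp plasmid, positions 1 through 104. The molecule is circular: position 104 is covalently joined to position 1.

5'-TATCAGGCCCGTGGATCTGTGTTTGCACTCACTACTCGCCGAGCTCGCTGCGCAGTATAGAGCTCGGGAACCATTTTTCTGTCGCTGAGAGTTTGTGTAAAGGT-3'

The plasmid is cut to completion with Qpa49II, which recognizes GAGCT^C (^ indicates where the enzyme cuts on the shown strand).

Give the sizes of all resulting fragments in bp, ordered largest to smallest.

Qpa49II sites (GAGCTC) start at positions 41, 60.
Qpa49II cuts after base 5 of each site (before the last base), so after positions 45, 64.
Circular molecule, 2 cuts → 2 fragments:
  46–64 → 19 bp
  65–104 then 1–45 → 40 + 45 = 85 bp
Sorted largest to smallest: 85, 19 bp.

85, 19 bp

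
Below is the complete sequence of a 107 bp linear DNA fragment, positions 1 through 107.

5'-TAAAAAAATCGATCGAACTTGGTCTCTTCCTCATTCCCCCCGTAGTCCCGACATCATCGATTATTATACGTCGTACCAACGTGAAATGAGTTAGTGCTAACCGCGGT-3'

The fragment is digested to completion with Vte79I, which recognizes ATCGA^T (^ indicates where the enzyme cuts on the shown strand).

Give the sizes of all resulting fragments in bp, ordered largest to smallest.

Vte79I sites (ATCGAT) start at positions 8, 56.
Vte79I cuts after base 5 of each site (before the last base), so after positions 12, 60.
Linear molecule, 2 cuts → 3 fragments:
  1–12 → 12 bp
  13–60 → 48 bp
  61–107 → 47 bp
Sorted largest to smallest: 48, 47, 12 bp.

48, 47, 12 bp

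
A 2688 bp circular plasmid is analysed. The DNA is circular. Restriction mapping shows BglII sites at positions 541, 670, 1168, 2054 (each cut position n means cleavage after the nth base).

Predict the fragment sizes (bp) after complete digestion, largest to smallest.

1175, 886, 498, 129 bp

Circular molecule, 4 cuts → 4 fragments:
  670 − 541 = 129 bp
  1168 − 670 = 498 bp
  2054 − 1168 = 886 bp
  wrap: 2688 − 2054 + 541 = 1175 bp
Sorted largest to smallest: 1175, 886, 498, 129 bp.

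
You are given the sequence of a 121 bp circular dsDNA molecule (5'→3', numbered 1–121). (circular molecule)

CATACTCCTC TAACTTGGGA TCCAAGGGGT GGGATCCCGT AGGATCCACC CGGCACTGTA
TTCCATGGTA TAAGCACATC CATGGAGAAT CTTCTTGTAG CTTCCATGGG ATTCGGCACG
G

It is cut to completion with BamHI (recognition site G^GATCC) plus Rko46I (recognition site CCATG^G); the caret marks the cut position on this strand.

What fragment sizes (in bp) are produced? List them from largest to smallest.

BamHI sites (GGATCC) start at positions 18, 32, 42.
BamHI cuts after the first base of each site, so after positions 18, 32, 42.
Rko46I sites (CCATGG) start at positions 63, 80, 104.
Rko46I cuts after base 5 of each site (before the last base), so after positions 67, 84, 108.
Combined cut positions: 18, 32, 42, 67, 84, 108.
Circular molecule, 6 cuts → 6 fragments:
  19–32 → 14 bp
  33–42 → 10 bp
  43–67 → 25 bp
  68–84 → 17 bp
  85–108 → 24 bp
  109–121 then 1–18 → 13 + 18 = 31 bp
Sorted largest to smallest: 31, 25, 24, 17, 14, 10 bp.

31, 25, 24, 17, 14, 10 bp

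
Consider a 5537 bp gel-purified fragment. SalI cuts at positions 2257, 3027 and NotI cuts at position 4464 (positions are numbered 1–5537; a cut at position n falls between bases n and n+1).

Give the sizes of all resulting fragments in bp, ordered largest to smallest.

Combined cut positions (sorted): 2257, 3027, 4464.
Linear molecule, 3 cuts → 4 fragments:
  2257 − 0 = 2257 bp
  3027 − 2257 = 770 bp
  4464 − 3027 = 1437 bp
  5537 − 4464 = 1073 bp
Sorted largest to smallest: 2257, 1437, 1073, 770 bp.

2257, 1437, 1073, 770 bp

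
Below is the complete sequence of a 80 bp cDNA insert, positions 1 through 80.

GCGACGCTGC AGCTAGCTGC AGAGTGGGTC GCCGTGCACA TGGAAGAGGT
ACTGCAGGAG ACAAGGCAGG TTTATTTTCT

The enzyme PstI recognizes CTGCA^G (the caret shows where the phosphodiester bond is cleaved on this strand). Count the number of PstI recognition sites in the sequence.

CTGCAG occurs starting at positions 7, 17, 52.
PstI cuts at 3 sites.

3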